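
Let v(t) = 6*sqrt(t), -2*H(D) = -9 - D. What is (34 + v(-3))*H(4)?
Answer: 221 + 39*I*sqrt(3) ≈ 221.0 + 67.55*I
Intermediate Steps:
H(D) = 9/2 + D/2 (H(D) = -(-9 - D)/2 = 9/2 + D/2)
(34 + v(-3))*H(4) = (34 + 6*sqrt(-3))*(9/2 + (1/2)*4) = (34 + 6*(I*sqrt(3)))*(9/2 + 2) = (34 + 6*I*sqrt(3))*(13/2) = 221 + 39*I*sqrt(3)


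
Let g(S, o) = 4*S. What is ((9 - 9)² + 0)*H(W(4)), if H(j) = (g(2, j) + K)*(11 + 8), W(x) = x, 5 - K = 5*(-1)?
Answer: 0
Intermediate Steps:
K = 10 (K = 5 - 5*(-1) = 5 - 1*(-5) = 5 + 5 = 10)
H(j) = 342 (H(j) = (4*2 + 10)*(11 + 8) = (8 + 10)*19 = 18*19 = 342)
((9 - 9)² + 0)*H(W(4)) = ((9 - 9)² + 0)*342 = (0² + 0)*342 = (0 + 0)*342 = 0*342 = 0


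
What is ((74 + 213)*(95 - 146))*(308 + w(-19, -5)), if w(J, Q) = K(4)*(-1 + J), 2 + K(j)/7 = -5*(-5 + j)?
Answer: 1639344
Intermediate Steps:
K(j) = 161 - 35*j (K(j) = -14 + 7*(-5*(-5 + j)) = -14 + 7*(25 - 5*j) = -14 + (175 - 35*j) = 161 - 35*j)
w(J, Q) = -21 + 21*J (w(J, Q) = (161 - 35*4)*(-1 + J) = (161 - 140)*(-1 + J) = 21*(-1 + J) = -21 + 21*J)
((74 + 213)*(95 - 146))*(308 + w(-19, -5)) = ((74 + 213)*(95 - 146))*(308 + (-21 + 21*(-19))) = (287*(-51))*(308 + (-21 - 399)) = -14637*(308 - 420) = -14637*(-112) = 1639344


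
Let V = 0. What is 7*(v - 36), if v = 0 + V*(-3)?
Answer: -252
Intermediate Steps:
v = 0 (v = 0 + 0*(-3) = 0 + 0 = 0)
7*(v - 36) = 7*(0 - 36) = 7*(-36) = -252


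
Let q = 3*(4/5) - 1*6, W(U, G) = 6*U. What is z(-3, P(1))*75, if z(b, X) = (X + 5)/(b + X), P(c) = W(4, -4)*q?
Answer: 10175/149 ≈ 68.289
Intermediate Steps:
q = -18/5 (q = 3*(4*(1/5)) - 6 = 3*(4/5) - 6 = 12/5 - 6 = -18/5 ≈ -3.6000)
P(c) = -432/5 (P(c) = (6*4)*(-18/5) = 24*(-18/5) = -432/5)
z(b, X) = (5 + X)/(X + b)
z(-3, P(1))*75 = ((5 - 432/5)/(-432/5 - 3))*75 = (-407/5/(-447/5))*75 = -5/447*(-407/5)*75 = (407/447)*75 = 10175/149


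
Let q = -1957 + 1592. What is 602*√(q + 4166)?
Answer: 602*√3801 ≈ 37115.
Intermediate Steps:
q = -365
602*√(q + 4166) = 602*√(-365 + 4166) = 602*√3801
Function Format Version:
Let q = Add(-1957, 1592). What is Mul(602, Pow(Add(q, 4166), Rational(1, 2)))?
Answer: Mul(602, Pow(3801, Rational(1, 2))) ≈ 37115.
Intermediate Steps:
q = -365
Mul(602, Pow(Add(q, 4166), Rational(1, 2))) = Mul(602, Pow(Add(-365, 4166), Rational(1, 2))) = Mul(602, Pow(3801, Rational(1, 2)))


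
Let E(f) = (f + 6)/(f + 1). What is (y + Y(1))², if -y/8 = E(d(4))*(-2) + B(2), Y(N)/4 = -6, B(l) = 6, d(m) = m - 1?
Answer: 1296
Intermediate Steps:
d(m) = -1 + m
E(f) = (6 + f)/(1 + f)
Y(N) = -24 (Y(N) = 4*(-6) = -24)
y = -12 (y = -8*(((6 + (-1 + 4))/(1 + (-1 + 4)))*(-2) + 6) = -8*(((6 + 3)/(1 + 3))*(-2) + 6) = -8*((9/4)*(-2) + 6) = -8*(-9/2 + 6) = -8*3/2 = -12)
(y + Y(1))² = (-12 - 24)² = (-36)² = 1296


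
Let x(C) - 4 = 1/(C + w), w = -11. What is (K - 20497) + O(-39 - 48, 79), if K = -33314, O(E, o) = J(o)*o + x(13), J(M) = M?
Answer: -95131/2 ≈ -47566.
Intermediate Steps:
x(C) = 4 + 1/(-11 + C) (x(C) = 4 + 1/(C - 11) = 4 + 1/(-11 + C))
O(E, o) = 9/2 + o² (O(E, o) = o*o + (-43 + 4*13)/(-11 + 13) = o² + (-43 + 52)/2 = o² + (½)*9 = o² + 9/2 = 9/2 + o²)
(K - 20497) + O(-39 - 48, 79) = (-33314 - 20497) + (9/2 + 79²) = -53811 + (9/2 + 6241) = -53811 + 12491/2 = -95131/2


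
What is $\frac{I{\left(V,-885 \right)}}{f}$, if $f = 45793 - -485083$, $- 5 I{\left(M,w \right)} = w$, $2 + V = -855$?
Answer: $\frac{177}{530876} \approx 0.00033341$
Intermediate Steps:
$V = -857$ ($V = -2 - 855 = -857$)
$I{\left(M,w \right)} = - \frac{w}{5}$
$f = 530876$ ($f = 45793 + 485083 = 530876$)
$\frac{I{\left(V,-885 \right)}}{f} = \frac{\left(- \frac{1}{5}\right) \left(-885\right)}{530876} = 177 \cdot \frac{1}{530876} = \frac{177}{530876}$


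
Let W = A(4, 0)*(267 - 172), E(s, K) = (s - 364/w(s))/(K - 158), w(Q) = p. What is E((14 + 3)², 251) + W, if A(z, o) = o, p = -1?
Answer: 653/93 ≈ 7.0215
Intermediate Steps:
w(Q) = -1
E(s, K) = (364 + s)/(-158 + K) (E(s, K) = (s - 364/(-1))/(K - 158) = (s - 364*(-1))/(-158 + K) = (s + 364)/(-158 + K) = (364 + s)/(-158 + K))
W = 0 (W = 0*(267 - 172) = 0*95 = 0)
E((14 + 3)², 251) + W = (364 + (14 + 3)²)/(-158 + 251) + 0 = (364 + 17²)/93 + 0 = (364 + 289)/93 + 0 = (1/93)*653 + 0 = 653/93 + 0 = 653/93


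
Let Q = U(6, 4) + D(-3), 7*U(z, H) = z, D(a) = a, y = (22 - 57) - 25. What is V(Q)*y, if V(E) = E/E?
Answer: -60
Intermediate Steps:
y = -60 (y = -35 - 25 = -60)
U(z, H) = z/7
Q = -15/7 (Q = (1/7)*6 - 3 = 6/7 - 3 = -15/7 ≈ -2.1429)
V(E) = 1
V(Q)*y = 1*(-60) = -60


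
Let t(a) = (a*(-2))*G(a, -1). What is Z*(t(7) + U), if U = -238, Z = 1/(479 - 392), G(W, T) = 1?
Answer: -84/29 ≈ -2.8966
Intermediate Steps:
t(a) = -2*a (t(a) = (a*(-2))*1 = -2*a*1 = -2*a)
Z = 1/87 ≈ 0.011494
Z*(t(7) + U) = (-2*7 - 238)/87 = (-14 - 238)/87 = (1/87)*(-252) = -84/29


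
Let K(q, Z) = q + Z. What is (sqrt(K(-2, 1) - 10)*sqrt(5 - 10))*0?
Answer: 0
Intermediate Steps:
K(q, Z) = Z + q
(sqrt(K(-2, 1) - 10)*sqrt(5 - 10))*0 = (sqrt((1 - 2) - 10)*sqrt(5 - 10))*0 = (sqrt(-1 - 10)*sqrt(-5))*0 = (sqrt(-11)*(I*sqrt(5)))*0 = ((I*sqrt(11))*(I*sqrt(5)))*0 = -sqrt(55)*0 = 0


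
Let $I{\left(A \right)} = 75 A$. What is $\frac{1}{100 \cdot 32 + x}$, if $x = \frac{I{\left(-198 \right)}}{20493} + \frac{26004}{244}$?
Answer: $\frac{4209}{13914319} \approx 0.00030249$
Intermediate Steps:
$x = \frac{445519}{4209}$ ($x = \frac{75 \left(-198\right)}{20493} + \frac{26004}{244} = \left(-14850\right) \frac{1}{20493} + 26004 \cdot \frac{1}{244} = - \frac{50}{69} + \frac{6501}{61} = \frac{445519}{4209} \approx 105.85$)
$\frac{1}{100 \cdot 32 + x} = \frac{1}{100 \cdot 32 + \frac{445519}{4209}} = \frac{1}{3200 + \frac{445519}{4209}} = \frac{1}{\frac{13914319}{4209}} = \frac{4209}{13914319}$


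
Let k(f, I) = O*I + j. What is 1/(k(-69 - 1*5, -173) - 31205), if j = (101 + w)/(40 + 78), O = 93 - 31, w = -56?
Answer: -118/4947813 ≈ -2.3849e-5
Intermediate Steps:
O = 62
j = 45/118 (j = (101 - 56)/(40 + 78) = 45/118 ≈ 0.38136)
k(f, I) = 45/118 + 62*I (k(f, I) = 62*I + 45/118 = 45/118 + 62*I)
1/(k(-69 - 1*5, -173) - 31205) = 1/((45/118 + 62*(-173)) - 31205) = 1/((45/118 - 10726) - 31205) = 1/(-1265623/118 - 31205) = 1/(-4947813/118) = -118/4947813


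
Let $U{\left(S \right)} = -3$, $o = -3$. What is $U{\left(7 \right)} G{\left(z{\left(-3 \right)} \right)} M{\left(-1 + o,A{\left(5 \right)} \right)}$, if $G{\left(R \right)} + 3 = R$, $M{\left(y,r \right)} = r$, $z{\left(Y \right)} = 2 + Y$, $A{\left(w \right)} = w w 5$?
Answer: $1500$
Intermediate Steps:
$A{\left(w \right)} = 5 w^{2}$ ($A{\left(w \right)} = w^{2} \cdot 5 = 5 w^{2}$)
$G{\left(R \right)} = -3 + R$
$U{\left(7 \right)} G{\left(z{\left(-3 \right)} \right)} M{\left(-1 + o,A{\left(5 \right)} \right)} = - 3 \left(-3 + \left(2 - 3\right)\right) 5 \cdot 5^{2} = - 3 \left(-3 - 1\right) 5 \cdot 25 = \left(-3\right) \left(-4\right) 125 = 12 \cdot 125 = 1500$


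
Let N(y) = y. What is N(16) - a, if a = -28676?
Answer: 28692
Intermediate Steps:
N(16) - a = 16 - 1*(-28676) = 16 + 28676 = 28692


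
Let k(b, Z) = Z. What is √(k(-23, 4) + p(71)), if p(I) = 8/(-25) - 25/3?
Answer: I*√1047/15 ≈ 2.1572*I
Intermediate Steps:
p(I) = -649/75 (p(I) = 8*(-1/25) - 25*⅓ = -8/25 - 25/3 = -649/75)
√(k(-23, 4) + p(71)) = √(4 - 649/75) = √(-349/75) = I*√1047/15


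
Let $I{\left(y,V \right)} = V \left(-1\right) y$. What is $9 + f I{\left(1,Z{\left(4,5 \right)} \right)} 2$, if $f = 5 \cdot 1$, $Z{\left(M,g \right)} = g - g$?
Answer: $9$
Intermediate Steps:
$Z{\left(M,g \right)} = 0$
$I{\left(y,V \right)} = - V y$
$f = 5$
$9 + f I{\left(1,Z{\left(4,5 \right)} \right)} 2 = 9 + 5 \left(-1\right) 0 \cdot 1 \cdot 2 = 9 + 5 \cdot 0 \cdot 2 = 9 + 5 \cdot 0 = 9 + 0 = 9$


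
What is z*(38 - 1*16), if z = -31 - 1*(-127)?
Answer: 2112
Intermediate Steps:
z = 96 (z = -31 + 127 = 96)
z*(38 - 1*16) = 96*(38 - 1*16) = 96*(38 - 16) = 96*22 = 2112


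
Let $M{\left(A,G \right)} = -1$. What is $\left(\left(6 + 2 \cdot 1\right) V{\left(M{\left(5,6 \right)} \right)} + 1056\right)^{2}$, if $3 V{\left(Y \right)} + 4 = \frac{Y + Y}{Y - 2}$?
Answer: $\frac{88811776}{81} \approx 1.0964 \cdot 10^{6}$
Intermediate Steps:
$V{\left(Y \right)} = - \frac{4}{3} + \frac{2 Y}{3 \left(-2 + Y\right)}$ ($V{\left(Y \right)} = - \frac{4}{3} + \frac{\left(Y + Y\right) \frac{1}{Y - 2}}{3} = - \frac{4}{3} + \frac{2 Y \frac{1}{-2 + Y}}{3} = - \frac{4}{3} + \frac{2 Y}{3 \left(-2 + Y\right)}$)
$\left(\left(6 + 2 \cdot 1\right) V{\left(M{\left(5,6 \right)} \right)} + 1056\right)^{2} = \left(\left(6 + 2 \cdot 1\right) \frac{2 \left(4 - -1\right)}{3 \left(-2 - 1\right)} + 1056\right)^{2} = \left(\left(6 + 2\right) \frac{2 \left(4 + 1\right)}{3 \left(-3\right)} + 1056\right)^{2} = \left(8 \cdot \frac{2}{3} \left(- \frac{1}{3}\right) 5 + 1056\right)^{2} = \left(8 \left(- \frac{10}{9}\right) + 1056\right)^{2} = \left(- \frac{80}{9} + 1056\right)^{2} = \left(\frac{9424}{9}\right)^{2} = \frac{88811776}{81}$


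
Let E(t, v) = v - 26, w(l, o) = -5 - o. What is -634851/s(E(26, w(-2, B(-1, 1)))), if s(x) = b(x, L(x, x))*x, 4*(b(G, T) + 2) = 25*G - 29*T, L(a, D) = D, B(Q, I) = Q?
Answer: 30231/40 ≈ 755.78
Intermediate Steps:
E(t, v) = -26 + v
b(G, T) = -2 - 29*T/4 + 25*G/4 (b(G, T) = -2 + (25*G - 29*T)/4 = -2 + (-29*T + 25*G)/4 = -2 + (-29*T/4 + 25*G/4) = -2 - 29*T/4 + 25*G/4)
s(x) = x*(-2 - x) (s(x) = (-2 - 29*x/4 + 25*x/4)*x = (-2 - x)*x = x*(-2 - x))
-634851/s(E(26, w(-2, B(-1, 1)))) = -634851*(-1/((-26 + (-5 - 1*(-1)))*(2 + (-26 + (-5 - 1*(-1)))))) = -634851*(-1/((-26 + (-5 + 1))*(2 + (-26 + (-5 + 1))))) = -634851*(-1/((-26 - 4)*(2 + (-26 - 4)))) = -634851*1/(30*(2 - 30)) = -634851/((-1*(-30)*(-28))) = -634851/(-840) = -634851*(-1/840) = 30231/40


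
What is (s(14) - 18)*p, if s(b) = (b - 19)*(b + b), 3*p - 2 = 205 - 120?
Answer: -4582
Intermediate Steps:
p = 29 (p = ⅔ + (205 - 120)/3 = ⅔ + (⅓)*85 = ⅔ + 85/3 = 29)
s(b) = 2*b*(-19 + b) (s(b) = (-19 + b)*(2*b) = 2*b*(-19 + b))
(s(14) - 18)*p = (2*14*(-19 + 14) - 18)*29 = (2*14*(-5) - 18)*29 = (-140 - 18)*29 = -158*29 = -4582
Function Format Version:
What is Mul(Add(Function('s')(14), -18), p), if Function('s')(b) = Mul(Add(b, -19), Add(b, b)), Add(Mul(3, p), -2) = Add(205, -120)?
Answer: -4582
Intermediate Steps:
p = 29 (p = Add(Rational(2, 3), Mul(Rational(1, 3), Add(205, -120))) = Add(Rational(2, 3), Mul(Rational(1, 3), 85)) = Add(Rational(2, 3), Rational(85, 3)) = 29)
Function('s')(b) = Mul(2, b, Add(-19, b)) (Function('s')(b) = Mul(Add(-19, b), Mul(2, b)) = Mul(2, b, Add(-19, b)))
Mul(Add(Function('s')(14), -18), p) = Mul(Add(Mul(2, 14, Add(-19, 14)), -18), 29) = Mul(Add(Mul(2, 14, -5), -18), 29) = Mul(Add(-140, -18), 29) = Mul(-158, 29) = -4582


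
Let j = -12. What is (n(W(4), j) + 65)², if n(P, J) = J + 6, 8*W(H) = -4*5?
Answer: 3481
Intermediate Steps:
W(H) = -5/2 (W(H) = (-4*5)/8 = (⅛)*(-20) = -5/2)
n(P, J) = 6 + J
(n(W(4), j) + 65)² = ((6 - 12) + 65)² = (-6 + 65)² = 59² = 3481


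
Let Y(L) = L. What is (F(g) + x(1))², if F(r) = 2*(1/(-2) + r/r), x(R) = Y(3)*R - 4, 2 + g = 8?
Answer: 0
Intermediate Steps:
g = 6 (g = -2 + 8 = 6)
x(R) = -4 + 3*R (x(R) = 3*R - 4 = -4 + 3*R)
F(r) = 1 (F(r) = 2*(1*(-½) + 1) = 2*(-½ + 1) = 2*(½) = 1)
(F(g) + x(1))² = (1 + (-4 + 3*1))² = (1 + (-4 + 3))² = (1 - 1)² = 0² = 0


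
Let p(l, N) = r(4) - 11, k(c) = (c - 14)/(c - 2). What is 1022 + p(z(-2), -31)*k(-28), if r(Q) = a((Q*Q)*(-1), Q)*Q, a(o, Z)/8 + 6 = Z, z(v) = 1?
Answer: 917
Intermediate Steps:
a(o, Z) = -48 + 8*Z
k(c) = (-14 + c)/(-2 + c)
r(Q) = Q*(-48 + 8*Q) (r(Q) = (-48 + 8*Q)*Q = Q*(-48 + 8*Q))
p(l, N) = -75 (p(l, N) = 8*4*(-6 + 4) - 11 = 8*4*(-2) - 11 = -64 - 11 = -75)
1022 + p(z(-2), -31)*k(-28) = 1022 - 75*(-14 - 28)/(-2 - 28) = 1022 - 75*(-42)/(-30) = 1022 - (-5)*(-42)/2 = 1022 - 75*7/5 = 1022 - 105 = 917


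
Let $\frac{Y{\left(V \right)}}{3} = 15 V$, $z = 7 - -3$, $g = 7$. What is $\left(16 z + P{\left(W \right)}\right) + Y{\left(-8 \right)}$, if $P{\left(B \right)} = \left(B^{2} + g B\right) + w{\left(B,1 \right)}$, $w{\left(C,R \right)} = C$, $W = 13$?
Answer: $73$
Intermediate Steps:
$z = 10$ ($z = 7 + 3 = 10$)
$Y{\left(V \right)} = 45 V$ ($Y{\left(V \right)} = 3 \cdot 15 V = 45 V$)
$P{\left(B \right)} = B^{2} + 8 B$ ($P{\left(B \right)} = \left(B^{2} + 7 B\right) + B = B^{2} + 8 B$)
$\left(16 z + P{\left(W \right)}\right) + Y{\left(-8 \right)} = \left(16 \cdot 10 + 13 \left(8 + 13\right)\right) + 45 \left(-8\right) = \left(160 + 13 \cdot 21\right) - 360 = \left(160 + 273\right) - 360 = 433 - 360 = 73$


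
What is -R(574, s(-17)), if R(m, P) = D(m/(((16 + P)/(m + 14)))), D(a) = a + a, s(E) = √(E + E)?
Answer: -5400192/145 + 337512*I*√34/145 ≈ -37243.0 + 13573.0*I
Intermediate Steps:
s(E) = √2*√E (s(E) = √(2*E) = √2*√E)
D(a) = 2*a
R(m, P) = 2*m*(14 + m)/(16 + P) (R(m, P) = 2*(m/(((16 + P)/(m + 14)))) = 2*(m/(((16 + P)/(14 + m)))) = 2*(m*((14 + m)/(16 + P))) = 2*(m*(14 + m)/(16 + P)) = 2*m*(14 + m)/(16 + P))
-R(574, s(-17)) = -2*574*(14 + 574)/(16 + √2*√(-17)) = -2*574*588/(16 + √2*(I*√17)) = -2*574*588/(16 + I*√34) = -675024/(16 + I*√34)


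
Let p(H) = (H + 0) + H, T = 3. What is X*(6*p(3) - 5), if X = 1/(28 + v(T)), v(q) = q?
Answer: 1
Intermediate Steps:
p(H) = 2*H (p(H) = H + H = 2*H)
X = 1/31 (X = 1/(28 + 3) = 1/31 ≈ 0.032258)
X*(6*p(3) - 5) = (6*(2*3) - 5)/31 = (6*6 - 5)/31 = (36 - 5)/31 = (1/31)*31 = 1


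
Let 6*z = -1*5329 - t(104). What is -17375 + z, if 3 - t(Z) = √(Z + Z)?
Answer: -54791/3 + 2*√13/3 ≈ -18261.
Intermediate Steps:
t(Z) = 3 - √2*√Z (t(Z) = 3 - √(Z + Z) = 3 - √(2*Z) = 3 - √2*√Z)
z = -2666/3 + 2*√13/3 (z = (-1*5329 - (3 - √2*√104))/6 = (-5329 - (3 - √2*2*√26))/6 = (-5329 - (3 - 4*√13))/6 = (-5329 + (-3 + 4*√13))/6 = (-5332 + 4*√13)/6 = -2666/3 + 2*√13/3 ≈ -886.26)
-17375 + z = -17375 + (-2666/3 + 2*√13/3) = -54791/3 + 2*√13/3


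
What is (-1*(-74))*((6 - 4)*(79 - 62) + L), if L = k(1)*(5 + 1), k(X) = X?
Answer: 2960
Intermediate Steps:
L = 6 (L = 1*(5 + 1) = 1*6 = 6)
(-1*(-74))*((6 - 4)*(79 - 62) + L) = (-1*(-74))*((6 - 4)*(79 - 62) + 6) = 74*(2*17 + 6) = 74*(34 + 6) = 74*40 = 2960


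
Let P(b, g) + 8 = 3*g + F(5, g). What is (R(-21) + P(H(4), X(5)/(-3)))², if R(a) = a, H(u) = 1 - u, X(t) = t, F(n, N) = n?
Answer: 841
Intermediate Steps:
P(b, g) = -3 + 3*g (P(b, g) = -8 + (3*g + 5) = -8 + (5 + 3*g) = -3 + 3*g)
(R(-21) + P(H(4), X(5)/(-3)))² = (-21 + (-3 + 3*(5/(-3))))² = (-21 + (-3 + 3*(5*(-⅓))))² = (-21 + (-3 + 3*(-5/3)))² = (-21 + (-3 - 5))² = (-21 - 8)² = (-29)² = 841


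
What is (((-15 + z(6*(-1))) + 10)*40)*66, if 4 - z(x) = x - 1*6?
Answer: 29040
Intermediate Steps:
z(x) = 10 - x (z(x) = 4 - (x - 1*6) = 4 - (x - 6) = 4 - (-6 + x) = 4 + (6 - x) = 10 - x)
(((-15 + z(6*(-1))) + 10)*40)*66 = (((-15 + (10 - 6*(-1))) + 10)*40)*66 = (((-15 + (10 - 1*(-6))) + 10)*40)*66 = (((-15 + (10 + 6)) + 10)*40)*66 = (((-15 + 16) + 10)*40)*66 = ((1 + 10)*40)*66 = (11*40)*66 = 440*66 = 29040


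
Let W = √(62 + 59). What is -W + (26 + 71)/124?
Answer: -1267/124 ≈ -10.218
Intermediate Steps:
W = 11 (W = √121 = 11)
-W + (26 + 71)/124 = -1*11 + (26 + 71)/124 = -11 + 97*(1/124) = -11 + 97/124 = -1267/124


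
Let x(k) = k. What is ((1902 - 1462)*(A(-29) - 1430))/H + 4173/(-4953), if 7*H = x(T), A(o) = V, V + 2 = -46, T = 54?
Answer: -289070129/3429 ≈ -84302.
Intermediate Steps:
V = -48 (V = -2 - 46 = -48)
A(o) = -48
H = 54/7 (H = (⅐)*54 = 54/7 ≈ 7.7143)
((1902 - 1462)*(A(-29) - 1430))/H + 4173/(-4953) = ((1902 - 1462)*(-48 - 1430))/(54/7) + 4173/(-4953) = (440*(-1478))*(7/54) + 4173*(-1/4953) = -650320*7/54 - 107/127 = -2276120/27 - 107/127 = -289070129/3429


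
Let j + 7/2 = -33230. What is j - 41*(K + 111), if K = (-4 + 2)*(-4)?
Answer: -76225/2 ≈ -38113.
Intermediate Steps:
K = 8 (K = -2*(-4) = 8)
j = -66467/2 (j = -7/2 - 33230 = -66467/2 ≈ -33234.)
j - 41*(K + 111) = -66467/2 - 41*(8 + 111) = -66467/2 - 41*119 = -66467/2 - 1*4879 = -66467/2 - 4879 = -76225/2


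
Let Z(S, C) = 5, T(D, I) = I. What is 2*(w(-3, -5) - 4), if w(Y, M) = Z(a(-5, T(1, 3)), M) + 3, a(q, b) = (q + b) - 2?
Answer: 8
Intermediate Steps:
a(q, b) = -2 + b + q (a(q, b) = (b + q) - 2 = -2 + b + q)
w(Y, M) = 8 (w(Y, M) = 5 + 3 = 8)
2*(w(-3, -5) - 4) = 2*(8 - 4) = 2*4 = 8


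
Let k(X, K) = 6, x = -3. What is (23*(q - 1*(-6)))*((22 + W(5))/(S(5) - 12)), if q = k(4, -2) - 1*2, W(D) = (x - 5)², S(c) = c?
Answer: -19780/7 ≈ -2825.7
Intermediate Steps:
W(D) = 64 (W(D) = (-3 - 5)² = (-8)² = 64)
q = 4 (q = 6 - 1*2 = 6 - 2 = 4)
(23*(q - 1*(-6)))*((22 + W(5))/(S(5) - 12)) = (23*(4 - 1*(-6)))*((22 + 64)/(5 - 12)) = (23*(4 + 6))*(86/(-7)) = (23*10)*(86*(-⅐)) = 230*(-86/7) = -19780/7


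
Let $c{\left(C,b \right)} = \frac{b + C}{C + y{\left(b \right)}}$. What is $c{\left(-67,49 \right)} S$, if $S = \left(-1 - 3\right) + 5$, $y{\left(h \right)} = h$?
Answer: $1$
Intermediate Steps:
$c{\left(C,b \right)} = 1$ ($c{\left(C,b \right)} = \frac{b + C}{C + b} = \frac{C + b}{C + b} = 1$)
$S = 1$ ($S = -4 + 5 = 1$)
$c{\left(-67,49 \right)} S = 1 \cdot 1 = 1$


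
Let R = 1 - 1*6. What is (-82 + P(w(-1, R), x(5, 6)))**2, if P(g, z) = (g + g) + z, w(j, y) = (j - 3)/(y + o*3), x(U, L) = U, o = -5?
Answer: 146689/25 ≈ 5867.6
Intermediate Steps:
R = -5 (R = 1 - 6 = -5)
w(j, y) = (-3 + j)/(-15 + y) (w(j, y) = (j - 3)/(y - 5*3) = (-3 + j)/(y - 15) = (-3 + j)/(-15 + y))
P(g, z) = z + 2*g (P(g, z) = 2*g + z = z + 2*g)
(-82 + P(w(-1, R), x(5, 6)))**2 = (-82 + (5 + 2*((-3 - 1)/(-15 - 5))))**2 = (-82 + (5 + 2*(-4/(-20))))**2 = (-82 + (5 + 2*(-1/20*(-4))))**2 = (-82 + (5 + 2*(1/5)))**2 = (-82 + (5 + 2/5))**2 = (-82 + 27/5)**2 = (-383/5)**2 = 146689/25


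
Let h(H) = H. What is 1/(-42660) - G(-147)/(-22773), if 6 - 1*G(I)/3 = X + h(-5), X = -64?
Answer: 3191909/323832060 ≈ 0.0098567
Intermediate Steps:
G(I) = 225 (G(I) = 18 - 3*(-64 - 5) = 18 - 3*(-69) = 18 + 207 = 225)
1/(-42660) - G(-147)/(-22773) = 1/(-42660) - 225/(-22773) = -1/42660 - 225*(-1)/22773 = -1/42660 - 1*(-75/7591) = -1/42660 + 75/7591 = 3191909/323832060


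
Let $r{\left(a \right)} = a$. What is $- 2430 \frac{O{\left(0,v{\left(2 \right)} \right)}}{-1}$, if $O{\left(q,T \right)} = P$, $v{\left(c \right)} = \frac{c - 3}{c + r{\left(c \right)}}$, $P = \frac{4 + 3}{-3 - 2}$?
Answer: $-3402$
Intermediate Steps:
$P = - \frac{7}{5}$ ($P = \frac{7}{-5} = 7 \left(- \frac{1}{5}\right) = - \frac{7}{5} \approx -1.4$)
$v{\left(c \right)} = \frac{-3 + c}{2 c}$ ($v{\left(c \right)} = \frac{c - 3}{c + c} = \frac{-3 + c}{2 c}$)
$O{\left(q,T \right)} = - \frac{7}{5}$
$- 2430 \frac{O{\left(0,v{\left(2 \right)} \right)}}{-1} = - 2430 \left(- \frac{7}{5 \left(-1\right)}\right) = - 2430 \left(\left(- \frac{7}{5}\right) \left(-1\right)\right) = \left(-2430\right) \frac{7}{5} = -3402$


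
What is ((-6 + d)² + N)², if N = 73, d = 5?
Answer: 5476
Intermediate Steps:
((-6 + d)² + N)² = ((-6 + 5)² + 73)² = ((-1)² + 73)² = (1 + 73)² = 74² = 5476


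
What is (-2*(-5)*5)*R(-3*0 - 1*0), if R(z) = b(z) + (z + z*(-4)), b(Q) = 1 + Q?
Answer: 50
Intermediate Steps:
R(z) = 1 - 2*z (R(z) = (1 + z) + (z + z*(-4)) = (1 + z) + (z - 4*z) = (1 + z) - 3*z = 1 - 2*z)
(-2*(-5)*5)*R(-3*0 - 1*0) = (-2*(-5)*5)*(1 - 2*(-3*0 - 1*0)) = (10*5)*(1 - 2*(0 + 0)) = 50*(1 - 2*0) = 50*(1 + 0) = 50*1 = 50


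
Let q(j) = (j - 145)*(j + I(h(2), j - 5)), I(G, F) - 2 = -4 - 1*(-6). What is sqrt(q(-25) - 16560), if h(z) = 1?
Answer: I*sqrt(12990) ≈ 113.97*I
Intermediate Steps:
I(G, F) = 4 (I(G, F) = 2 + (-4 - 1*(-6)) = 2 + (-4 + 6) = 2 + 2 = 4)
q(j) = (-145 + j)*(4 + j) (q(j) = (j - 145)*(j + 4) = (-145 + j)*(4 + j))
sqrt(q(-25) - 16560) = sqrt((-580 + (-25)**2 - 141*(-25)) - 16560) = sqrt((-580 + 625 + 3525) - 16560) = sqrt(3570 - 16560) = sqrt(-12990) = I*sqrt(12990)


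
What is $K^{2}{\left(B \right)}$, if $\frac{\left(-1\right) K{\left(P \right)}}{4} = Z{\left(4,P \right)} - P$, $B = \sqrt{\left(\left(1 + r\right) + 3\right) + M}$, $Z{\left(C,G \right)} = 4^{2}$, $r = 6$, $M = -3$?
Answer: $4208 - 512 \sqrt{7} \approx 2853.4$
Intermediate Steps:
$Z{\left(C,G \right)} = 16$
$B = \sqrt{7}$ ($B = \sqrt{\left(\left(1 + 6\right) + 3\right) - 3} = \sqrt{\left(7 + 3\right) - 3} = \sqrt{10 - 3} = \sqrt{7} \approx 2.6458$)
$K{\left(P \right)} = -64 + 4 P$ ($K{\left(P \right)} = - 4 \left(16 - P\right) = -64 + 4 P$)
$K^{2}{\left(B \right)} = \left(-64 + 4 \sqrt{7}\right)^{2}$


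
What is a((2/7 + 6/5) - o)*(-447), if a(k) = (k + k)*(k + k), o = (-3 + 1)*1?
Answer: -26612592/1225 ≈ -21725.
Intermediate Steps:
o = -2 (o = -2*1 = -2)
a(k) = 4*k**2 (a(k) = (2*k)*(2*k) = 4*k**2)
a((2/7 + 6/5) - o)*(-447) = (4*((2/7 + 6/5) - 1*(-2))**2)*(-447) = (4*((2*(1/7) + 6*(1/5)) + 2)**2)*(-447) = (4*((2/7 + 6/5) + 2)**2)*(-447) = (4*(52/35 + 2)**2)*(-447) = (4*(122/35)**2)*(-447) = (4*(14884/1225))*(-447) = (59536/1225)*(-447) = -26612592/1225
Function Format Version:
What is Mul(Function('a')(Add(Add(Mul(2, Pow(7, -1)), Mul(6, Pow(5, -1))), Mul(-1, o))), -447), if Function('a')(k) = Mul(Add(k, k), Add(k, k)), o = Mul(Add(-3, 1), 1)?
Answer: Rational(-26612592, 1225) ≈ -21725.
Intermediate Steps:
o = -2 (o = Mul(-2, 1) = -2)
Function('a')(k) = Mul(4, Pow(k, 2)) (Function('a')(k) = Mul(Mul(2, k), Mul(2, k)) = Mul(4, Pow(k, 2)))
Mul(Function('a')(Add(Add(Mul(2, Pow(7, -1)), Mul(6, Pow(5, -1))), Mul(-1, o))), -447) = Mul(Mul(4, Pow(Add(Add(Mul(2, Pow(7, -1)), Mul(6, Pow(5, -1))), Mul(-1, -2)), 2)), -447) = Mul(Mul(4, Pow(Add(Add(Mul(2, Rational(1, 7)), Mul(6, Rational(1, 5))), 2), 2)), -447) = Mul(Mul(4, Pow(Add(Add(Rational(2, 7), Rational(6, 5)), 2), 2)), -447) = Mul(Mul(4, Pow(Add(Rational(52, 35), 2), 2)), -447) = Mul(Mul(4, Pow(Rational(122, 35), 2)), -447) = Mul(Mul(4, Rational(14884, 1225)), -447) = Mul(Rational(59536, 1225), -447) = Rational(-26612592, 1225)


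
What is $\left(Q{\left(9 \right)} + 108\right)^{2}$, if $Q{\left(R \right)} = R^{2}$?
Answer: $35721$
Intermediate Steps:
$\left(Q{\left(9 \right)} + 108\right)^{2} = \left(9^{2} + 108\right)^{2} = \left(81 + 108\right)^{2} = 189^{2} = 35721$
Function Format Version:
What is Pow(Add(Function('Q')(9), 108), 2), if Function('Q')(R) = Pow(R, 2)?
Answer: 35721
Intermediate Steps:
Pow(Add(Function('Q')(9), 108), 2) = Pow(Add(Pow(9, 2), 108), 2) = Pow(Add(81, 108), 2) = Pow(189, 2) = 35721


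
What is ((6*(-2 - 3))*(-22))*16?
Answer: 10560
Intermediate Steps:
((6*(-2 - 3))*(-22))*16 = ((6*(-5))*(-22))*16 = -30*(-22)*16 = 660*16 = 10560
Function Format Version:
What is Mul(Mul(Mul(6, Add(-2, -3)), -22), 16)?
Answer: 10560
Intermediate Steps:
Mul(Mul(Mul(6, Add(-2, -3)), -22), 16) = Mul(Mul(Mul(6, -5), -22), 16) = Mul(Mul(-30, -22), 16) = Mul(660, 16) = 10560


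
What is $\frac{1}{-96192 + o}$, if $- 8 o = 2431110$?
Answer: $- \frac{4}{1600323} \approx -2.4995 \cdot 10^{-6}$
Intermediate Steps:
$o = - \frac{1215555}{4}$ ($o = \left(- \frac{1}{8}\right) 2431110 = - \frac{1215555}{4} \approx -3.0389 \cdot 10^{5}$)
$\frac{1}{-96192 + o} = \frac{1}{-96192 - \frac{1215555}{4}} = \frac{1}{- \frac{1600323}{4}} = - \frac{4}{1600323}$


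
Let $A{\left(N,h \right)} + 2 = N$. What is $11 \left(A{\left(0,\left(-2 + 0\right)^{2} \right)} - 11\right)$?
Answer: $-143$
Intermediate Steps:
$A{\left(N,h \right)} = -2 + N$
$11 \left(A{\left(0,\left(-2 + 0\right)^{2} \right)} - 11\right) = 11 \left(\left(-2 + 0\right) - 11\right) = 11 \left(-2 - 11\right) = 11 \left(-13\right) = -143$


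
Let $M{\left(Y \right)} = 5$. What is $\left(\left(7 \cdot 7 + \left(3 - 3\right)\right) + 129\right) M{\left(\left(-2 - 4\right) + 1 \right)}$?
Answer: $890$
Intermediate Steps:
$\left(\left(7 \cdot 7 + \left(3 - 3\right)\right) + 129\right) M{\left(\left(-2 - 4\right) + 1 \right)} = \left(\left(7 \cdot 7 + \left(3 - 3\right)\right) + 129\right) 5 = \left(\left(49 + \left(3 - 3\right)\right) + 129\right) 5 = \left(\left(49 + 0\right) + 129\right) 5 = \left(49 + 129\right) 5 = 178 \cdot 5 = 890$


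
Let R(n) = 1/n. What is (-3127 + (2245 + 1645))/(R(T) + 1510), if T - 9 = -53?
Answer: 33572/66439 ≈ 0.50531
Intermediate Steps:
T = -44 (T = 9 - 53 = -44)
(-3127 + (2245 + 1645))/(R(T) + 1510) = (-3127 + (2245 + 1645))/(1/(-44) + 1510) = (-3127 + 3890)/(-1/44 + 1510) = 763/(66439/44) = 763*(44/66439) = 33572/66439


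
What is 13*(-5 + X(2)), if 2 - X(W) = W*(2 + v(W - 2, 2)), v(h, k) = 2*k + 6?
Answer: -351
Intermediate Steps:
v(h, k) = 6 + 2*k
X(W) = 2 - 12*W (X(W) = 2 - W*(2 + (6 + 2*2)) = 2 - W*(2 + (6 + 4)) = 2 - W*(2 + 10) = 2 - W*12 = 2 - 12*W)
13*(-5 + X(2)) = 13*(-5 + (2 - 12*2)) = 13*(-5 + (2 - 24)) = 13*(-5 - 22) = 13*(-27) = -351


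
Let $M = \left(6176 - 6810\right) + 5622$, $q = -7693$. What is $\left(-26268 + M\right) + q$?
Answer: $-28973$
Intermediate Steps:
$M = 4988$ ($M = -634 + 5622 = 4988$)
$\left(-26268 + M\right) + q = \left(-26268 + 4988\right) - 7693 = -21280 - 7693 = -28973$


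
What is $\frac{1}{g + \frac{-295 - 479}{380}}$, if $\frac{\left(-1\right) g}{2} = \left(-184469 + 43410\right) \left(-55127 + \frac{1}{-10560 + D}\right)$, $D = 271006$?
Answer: $- \frac{24742370}{384801230733231911} \approx -6.4299 \cdot 10^{-11}$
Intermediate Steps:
$g = - \frac{2025269635172819}{130223}$ ($g = - 2 \left(-184469 + 43410\right) \left(-55127 + \frac{1}{-10560 + 271006}\right) = - 2 \left(- 141059 \left(-55127 + \frac{1}{260446}\right)\right) = - 2 \left(\left(-141059\right) \left(- \frac{14357606641}{260446}\right)\right) = \left(-2\right) \frac{2025269635172819}{260446} = - \frac{2025269635172819}{130223} \approx -1.5552 \cdot 10^{10}$)
$\frac{1}{g + \frac{-295 - 479}{380}} = \frac{1}{- \frac{2025269635172819}{130223} + \frac{-295 - 479}{380}} = \frac{1}{- \frac{2025269635172819}{130223} + \frac{1}{380} \left(-774\right)} = \frac{1}{- \frac{2025269635172819}{130223} - \frac{387}{190}} = \frac{1}{- \frac{384801230733231911}{24742370}} = - \frac{24742370}{384801230733231911}$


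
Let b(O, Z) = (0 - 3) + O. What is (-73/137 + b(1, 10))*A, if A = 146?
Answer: -50662/137 ≈ -369.80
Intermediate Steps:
b(O, Z) = -3 + O
(-73/137 + b(1, 10))*A = (-73/137 + (-3 + 1))*146 = (-73*1/137 - 2)*146 = (-73/137 - 2)*146 = -347/137*146 = -50662/137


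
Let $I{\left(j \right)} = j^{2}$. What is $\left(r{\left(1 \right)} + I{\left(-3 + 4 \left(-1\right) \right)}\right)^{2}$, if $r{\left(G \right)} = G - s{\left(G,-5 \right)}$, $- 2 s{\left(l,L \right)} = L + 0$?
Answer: $\frac{9025}{4} \approx 2256.3$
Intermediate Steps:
$s{\left(l,L \right)} = - \frac{L}{2}$ ($s{\left(l,L \right)} = - \frac{L + 0}{2} = - \frac{L}{2}$)
$r{\left(G \right)} = - \frac{5}{2} + G$ ($r{\left(G \right)} = G - \left(- \frac{1}{2}\right) \left(-5\right) = G - \frac{5}{2} = - \frac{5}{2} + G$)
$\left(r{\left(1 \right)} + I{\left(-3 + 4 \left(-1\right) \right)}\right)^{2} = \left(\left(- \frac{5}{2} + 1\right) + \left(-3 + 4 \left(-1\right)\right)^{2}\right)^{2} = \left(- \frac{3}{2} + \left(-3 - 4\right)^{2}\right)^{2} = \left(- \frac{3}{2} + \left(-7\right)^{2}\right)^{2} = \left(- \frac{3}{2} + 49\right)^{2} = \left(\frac{95}{2}\right)^{2} = \frac{9025}{4}$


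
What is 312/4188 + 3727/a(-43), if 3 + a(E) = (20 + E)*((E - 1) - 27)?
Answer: 1343103/568870 ≈ 2.3610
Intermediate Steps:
a(E) = -3 + (-28 + E)*(20 + E) (a(E) = -3 + (20 + E)*((E - 1) - 27) = -3 + (20 + E)*((-1 + E) - 27) = -3 + (20 + E)*(-28 + E) = -3 + (-28 + E)*(20 + E))
312/4188 + 3727/a(-43) = 312/4188 + 3727/(-563 + (-43)² - 8*(-43)) = 312*(1/4188) + 3727/(-563 + 1849 + 344) = 26/349 + 3727/1630 = 1343103/568870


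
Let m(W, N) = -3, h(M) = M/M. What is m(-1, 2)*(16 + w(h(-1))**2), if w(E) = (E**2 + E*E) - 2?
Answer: -48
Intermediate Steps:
h(M) = 1
w(E) = -2 + 2*E**2 (w(E) = (E**2 + E**2) - 2 = 2*E**2 - 2 = -2 + 2*E**2)
m(-1, 2)*(16 + w(h(-1))**2) = -3*(16 + (-2 + 2*1**2)**2) = -3*(16 + (-2 + 2*1)**2) = -3*(16 + (-2 + 2)**2) = -3*(16 + 0**2) = -3*(16 + 0) = -3*16 = -48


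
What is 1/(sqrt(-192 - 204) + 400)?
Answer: 100/40099 - 3*I*sqrt(11)/80198 ≈ 0.0024938 - 0.00012407*I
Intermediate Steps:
1/(sqrt(-192 - 204) + 400) = 1/(sqrt(-396) + 400) = 1/(6*I*sqrt(11) + 400) = 1/(400 + 6*I*sqrt(11))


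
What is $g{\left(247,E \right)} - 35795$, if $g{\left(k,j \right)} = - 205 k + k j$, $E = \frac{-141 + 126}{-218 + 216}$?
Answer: $- \frac{169155}{2} \approx -84578.0$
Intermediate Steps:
$E = \frac{15}{2}$ ($E = - \frac{15}{-2} = \left(-15\right) \left(- \frac{1}{2}\right) = \frac{15}{2} \approx 7.5$)
$g{\left(k,j \right)} = - 205 k + j k$
$g{\left(247,E \right)} - 35795 = 247 \left(-205 + \frac{15}{2}\right) - 35795 = 247 \left(- \frac{395}{2}\right) - 35795 = - \frac{97565}{2} - 35795 = - \frac{169155}{2}$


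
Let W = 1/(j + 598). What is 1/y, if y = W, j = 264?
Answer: 862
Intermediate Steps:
W = 1/862 (W = 1/(264 + 598) = 1/862 ≈ 0.0011601)
y = 1/862 ≈ 0.0011601
1/y = 1/(1/862) = 862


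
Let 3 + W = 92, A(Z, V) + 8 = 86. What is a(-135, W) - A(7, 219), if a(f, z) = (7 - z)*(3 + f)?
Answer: 10746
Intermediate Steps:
A(Z, V) = 78 (A(Z, V) = -8 + 86 = 78)
W = 89 (W = -3 + 92 = 89)
a(f, z) = (3 + f)*(7 - z)
a(-135, W) - A(7, 219) = (21 - 3*89 + 7*(-135) - 1*(-135)*89) - 1*78 = (21 - 267 - 945 + 12015) - 78 = 10824 - 78 = 10746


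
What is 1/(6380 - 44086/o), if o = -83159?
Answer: 83159/530598506 ≈ 0.00015673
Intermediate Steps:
1/(6380 - 44086/o) = 1/(6380 - 44086/(-83159)) = 1/(6380 - 44086*(-1/83159)) = 1/(6380 + 44086/83159) = 1/(530598506/83159) = 83159/530598506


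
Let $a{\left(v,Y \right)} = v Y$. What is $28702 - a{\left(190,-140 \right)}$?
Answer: $55302$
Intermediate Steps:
$a{\left(v,Y \right)} = Y v$
$28702 - a{\left(190,-140 \right)} = 28702 - \left(-140\right) 190 = 28702 - -26600 = 28702 + 26600 = 55302$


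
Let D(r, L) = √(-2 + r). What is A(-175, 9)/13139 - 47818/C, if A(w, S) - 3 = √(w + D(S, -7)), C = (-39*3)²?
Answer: -628239635/179859771 + I*√(175 - √7)/13139 ≈ -3.4929 + 0.00099919*I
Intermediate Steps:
C = 13689 (C = (-117)² = 13689)
A(w, S) = 3 + √(w + √(-2 + S))
A(-175, 9)/13139 - 47818/C = (3 + √(-175 + √(-2 + 9)))/13139 - 47818/13689 = (3 + √(-175 + √7))*(1/13139) - 47818*1/13689 = (3/13139 + √(-175 + √7)/13139) - 47818/13689 = -628239635/179859771 + √(-175 + √7)/13139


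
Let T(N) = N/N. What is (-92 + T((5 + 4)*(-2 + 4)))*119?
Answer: -10829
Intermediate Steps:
T(N) = 1
(-92 + T((5 + 4)*(-2 + 4)))*119 = (-92 + 1)*119 = -91*119 = -10829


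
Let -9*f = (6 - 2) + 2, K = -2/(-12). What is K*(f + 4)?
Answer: 5/9 ≈ 0.55556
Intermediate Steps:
K = 1/6 (K = -2*(-1/12) = 1/6 ≈ 0.16667)
f = -2/3 (f = -((6 - 2) + 2)/9 = -(4 + 2)/9 = -1/9*6 = -2/3 ≈ -0.66667)
K*(f + 4) = (-2/3 + 4)/6 = (1/6)*(10/3) = 5/9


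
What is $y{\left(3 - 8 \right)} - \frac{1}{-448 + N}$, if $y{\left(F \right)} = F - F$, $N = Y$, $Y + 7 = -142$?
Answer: $\frac{1}{597} \approx 0.001675$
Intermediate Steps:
$Y = -149$ ($Y = -7 - 142 = -149$)
$N = -149$
$y{\left(F \right)} = 0$
$y{\left(3 - 8 \right)} - \frac{1}{-448 + N} = 0 - \frac{1}{-448 - 149} = 0 - \frac{1}{-597} = 0 - - \frac{1}{597} = 0 + \frac{1}{597} = \frac{1}{597}$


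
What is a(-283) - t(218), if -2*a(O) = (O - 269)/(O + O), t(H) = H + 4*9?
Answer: -72020/283 ≈ -254.49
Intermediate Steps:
t(H) = 36 + H (t(H) = H + 36 = 36 + H)
a(O) = -(-269 + O)/(4*O) (a(O) = -(O - 269)/(2*(O + O)) = -(-269 + O)/(2*(2*O)) = -(-269 + O)*1/(2*O)/2 = -(-269 + O)/(4*O))
a(-283) - t(218) = (¼)*(269 - 1*(-283))/(-283) - (36 + 218) = (¼)*(-1/283)*(269 + 283) - 1*254 = (¼)*(-1/283)*552 - 254 = -138/283 - 254 = -72020/283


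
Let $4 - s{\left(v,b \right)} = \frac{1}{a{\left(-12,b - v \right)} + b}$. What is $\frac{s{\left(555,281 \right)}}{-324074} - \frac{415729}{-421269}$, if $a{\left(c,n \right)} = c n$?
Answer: $\frac{480834506432299}{487248195434514} \approx 0.98684$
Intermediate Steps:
$s{\left(v,b \right)} = 4 - \frac{1}{- 11 b + 12 v}$ ($s{\left(v,b \right)} = 4 - \frac{1}{- 12 \left(b - v\right) + b} = 4 - \frac{1}{\left(- 12 b + 12 v\right) + b} = 4 - \frac{1}{- 11 b + 12 v}$)
$\frac{s{\left(555,281 \right)}}{-324074} - \frac{415729}{-421269} = \frac{\frac{1}{\left(-11\right) 281 + 12 \cdot 555} \left(-1 - 12364 + 48 \cdot 555\right)}{-324074} - \frac{415729}{-421269} = \frac{-1 - 12364 + 26640}{-3091 + 6660} \left(- \frac{1}{324074}\right) - - \frac{415729}{421269} = \frac{1}{3569} \cdot 14275 \left(- \frac{1}{324074}\right) + \frac{415729}{421269} = \frac{14275}{3569} \left(- \frac{1}{324074}\right) + \frac{415729}{421269} = - \frac{14275}{1156620106} + \frac{415729}{421269} = \frac{480834506432299}{487248195434514}$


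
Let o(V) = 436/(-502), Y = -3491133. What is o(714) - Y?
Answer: 876274165/251 ≈ 3.4911e+6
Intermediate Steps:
o(V) = -218/251 (o(V) = 436*(-1/502) = -218/251)
o(714) - Y = -218/251 - 1*(-3491133) = -218/251 + 3491133 = 876274165/251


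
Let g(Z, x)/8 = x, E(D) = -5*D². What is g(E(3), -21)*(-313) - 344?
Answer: 52240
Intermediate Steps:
g(Z, x) = 8*x
g(E(3), -21)*(-313) - 344 = (8*(-21))*(-313) - 344 = -168*(-313) - 344 = 52584 - 344 = 52240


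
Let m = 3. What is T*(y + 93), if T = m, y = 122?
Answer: 645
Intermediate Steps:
T = 3
T*(y + 93) = 3*(122 + 93) = 3*215 = 645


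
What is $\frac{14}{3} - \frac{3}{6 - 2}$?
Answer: $\frac{47}{12} \approx 3.9167$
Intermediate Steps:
$\frac{14}{3} - \frac{3}{6 - 2} = 14 \cdot \frac{1}{3} - \frac{3}{4} = \frac{14}{3} - \frac{3}{4} = \frac{47}{12}$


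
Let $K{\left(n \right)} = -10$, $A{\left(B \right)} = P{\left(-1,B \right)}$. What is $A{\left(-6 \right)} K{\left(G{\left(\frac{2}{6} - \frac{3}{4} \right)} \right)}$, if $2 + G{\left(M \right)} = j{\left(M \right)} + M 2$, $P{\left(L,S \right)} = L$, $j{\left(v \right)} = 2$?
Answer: $10$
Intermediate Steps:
$G{\left(M \right)} = 2 M$ ($G{\left(M \right)} = -2 + \left(2 + M 2\right) = -2 + \left(2 + 2 M\right) = 2 M$)
$A{\left(B \right)} = -1$
$A{\left(-6 \right)} K{\left(G{\left(\frac{2}{6} - \frac{3}{4} \right)} \right)} = \left(-1\right) \left(-10\right) = 10$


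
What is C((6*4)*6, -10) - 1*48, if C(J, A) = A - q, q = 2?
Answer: -60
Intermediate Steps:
C(J, A) = -2 + A (C(J, A) = A - 1*2 = A - 2 = -2 + A)
C((6*4)*6, -10) - 1*48 = (-2 - 10) - 1*48 = -12 - 48 = -60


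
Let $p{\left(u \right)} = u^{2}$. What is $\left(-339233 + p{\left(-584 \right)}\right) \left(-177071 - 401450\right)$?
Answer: $-1054643783$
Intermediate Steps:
$\left(-339233 + p{\left(-584 \right)}\right) \left(-177071 - 401450\right) = \left(-339233 + \left(-584\right)^{2}\right) \left(-177071 - 401450\right) = \left(-339233 + 341056\right) \left(-578521\right) = 1823 \left(-578521\right) = -1054643783$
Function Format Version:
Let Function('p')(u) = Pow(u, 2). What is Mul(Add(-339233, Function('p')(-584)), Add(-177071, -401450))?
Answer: -1054643783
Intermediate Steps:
Mul(Add(-339233, Function('p')(-584)), Add(-177071, -401450)) = Mul(Add(-339233, Pow(-584, 2)), Add(-177071, -401450)) = Mul(Add(-339233, 341056), -578521) = Mul(1823, -578521) = -1054643783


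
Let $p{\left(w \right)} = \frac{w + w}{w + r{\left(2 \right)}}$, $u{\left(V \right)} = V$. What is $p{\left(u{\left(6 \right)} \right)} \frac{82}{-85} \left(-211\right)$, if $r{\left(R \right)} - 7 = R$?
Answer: $\frac{69208}{425} \approx 162.84$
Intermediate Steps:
$r{\left(R \right)} = 7 + R$
$p{\left(w \right)} = \frac{2 w}{9 + w}$ ($p{\left(w \right)} = \frac{w + w}{w + \left(7 + 2\right)} = \frac{2 w}{w + 9} = \frac{2 w}{9 + w}$)
$p{\left(u{\left(6 \right)} \right)} \frac{82}{-85} \left(-211\right) = 2 \cdot 6 \frac{1}{9 + 6} \frac{82}{-85} \left(-211\right) = 2 \cdot 6 \cdot \frac{1}{15} \cdot 82 \left(- \frac{1}{85}\right) \left(-211\right) = 2 \cdot 6 \cdot \frac{1}{15} \left(- \frac{82}{85}\right) \left(-211\right) = \frac{4}{5} \left(- \frac{82}{85}\right) \left(-211\right) = \left(- \frac{328}{425}\right) \left(-211\right) = \frac{69208}{425}$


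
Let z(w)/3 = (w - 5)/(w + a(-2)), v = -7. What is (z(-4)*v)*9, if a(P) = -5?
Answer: -189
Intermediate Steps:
z(w) = 3 (z(w) = 3*((w - 5)/(w - 5)) = 3*((-5 + w)/(-5 + w)) = 3*1 = 3)
(z(-4)*v)*9 = (3*(-7))*9 = -21*9 = -189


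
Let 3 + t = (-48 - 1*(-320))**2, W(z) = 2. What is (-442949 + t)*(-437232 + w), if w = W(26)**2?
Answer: 161323140704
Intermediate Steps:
t = 73981 (t = -3 + (-48 - 1*(-320))**2 = -3 + (-48 + 320)**2 = -3 + 272**2 = -3 + 73984 = 73981)
w = 4 (w = 2**2 = 4)
(-442949 + t)*(-437232 + w) = (-442949 + 73981)*(-437232 + 4) = -368968*(-437228) = 161323140704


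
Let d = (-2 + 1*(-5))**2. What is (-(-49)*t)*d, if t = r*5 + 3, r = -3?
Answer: -28812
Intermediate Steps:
d = 49 (d = (-2 - 5)**2 = (-7)**2 = 49)
t = -12 (t = -3*5 + 3 = -15 + 3 = -12)
(-(-49)*t)*d = -(-49)*(-12)*49 = -49*12*49 = -588*49 = -28812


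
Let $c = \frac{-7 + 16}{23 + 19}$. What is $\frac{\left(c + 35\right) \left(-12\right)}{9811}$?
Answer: $- \frac{2958}{68677} \approx -0.043071$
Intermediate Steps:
$c = \frac{3}{14}$ ($c = \frac{9}{42} = 9 \cdot \frac{1}{42} = \frac{3}{14} \approx 0.21429$)
$\frac{\left(c + 35\right) \left(-12\right)}{9811} = \frac{\left(\frac{3}{14} + 35\right) \left(-12\right)}{9811} = \frac{493}{14} \left(-12\right) \frac{1}{9811} = \left(- \frac{2958}{7}\right) \frac{1}{9811} = - \frac{2958}{68677}$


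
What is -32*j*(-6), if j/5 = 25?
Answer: 24000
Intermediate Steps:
j = 125 (j = 5*25 = 125)
-32*j*(-6) = -32*125*(-6) = -4000*(-6) = -1*(-24000) = 24000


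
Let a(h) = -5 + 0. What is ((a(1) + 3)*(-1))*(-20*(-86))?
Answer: 3440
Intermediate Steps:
a(h) = -5
((a(1) + 3)*(-1))*(-20*(-86)) = ((-5 + 3)*(-1))*(-20*(-86)) = -2*(-1)*1720 = 2*1720 = 3440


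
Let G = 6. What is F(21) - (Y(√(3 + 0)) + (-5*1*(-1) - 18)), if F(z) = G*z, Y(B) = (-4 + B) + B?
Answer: 143 - 2*√3 ≈ 139.54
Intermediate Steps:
Y(B) = -4 + 2*B
F(z) = 6*z
F(21) - (Y(√(3 + 0)) + (-5*1*(-1) - 18)) = 6*21 - ((-4 + 2*√(3 + 0)) + (-5*1*(-1) - 18)) = 126 - ((-4 + 2*√3) + (-5*(-1) - 18)) = 126 - ((-4 + 2*√3) + (5 - 18)) = 126 - ((-4 + 2*√3) - 13) = 126 - (-17 + 2*√3) = 126 + (17 - 2*√3) = 143 - 2*√3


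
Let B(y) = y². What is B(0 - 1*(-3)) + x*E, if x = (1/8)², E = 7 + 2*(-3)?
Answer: 577/64 ≈ 9.0156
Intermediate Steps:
E = 1 (E = 7 - 6 = 1)
x = 1/64 (x = (⅛)² = 1/64 ≈ 0.015625)
B(0 - 1*(-3)) + x*E = (0 - 1*(-3))² + (1/64)*1 = (0 + 3)² + 1/64 = 3² + 1/64 = 9 + 1/64 = 577/64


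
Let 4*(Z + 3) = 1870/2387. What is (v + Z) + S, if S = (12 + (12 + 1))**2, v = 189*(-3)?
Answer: 23955/434 ≈ 55.196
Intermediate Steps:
v = -567
S = 625 (S = (12 + 13)**2 = 25**2 = 625)
Z = -1217/434 (Z = -3 + (1870/2387)/4 = -3 + (1870*(1/2387))/4 = -3 + (1/4)*(170/217) = -3 + 85/434 = -1217/434 ≈ -2.8041)
(v + Z) + S = (-567 - 1217/434) + 625 = -247295/434 + 625 = 23955/434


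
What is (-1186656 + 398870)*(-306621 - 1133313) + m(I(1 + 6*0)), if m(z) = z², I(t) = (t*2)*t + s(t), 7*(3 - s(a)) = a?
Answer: 55583632461232/49 ≈ 1.1344e+12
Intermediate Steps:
s(a) = 3 - a/7
I(t) = 3 + 2*t² - t/7 (I(t) = (t*2)*t + (3 - t/7) = (2*t)*t + (3 - t/7) = 2*t² + (3 - t/7) = 3 + 2*t² - t/7)
(-1186656 + 398870)*(-306621 - 1133313) + m(I(1 + 6*0)) = (-1186656 + 398870)*(-306621 - 1133313) + (3 + 2*(1 + 6*0)² - (1 + 6*0)/7)² = -787786*(-1439934) + (3 + 2*(1 + 0)² - (1 + 0)/7)² = 1134359846124 + (3 + 2*1² - ⅐*1)² = 1134359846124 + (3 + 2*1 - ⅐)² = 1134359846124 + (3 + 2 - ⅐)² = 1134359846124 + (34/7)² = 1134359846124 + 1156/49 = 55583632461232/49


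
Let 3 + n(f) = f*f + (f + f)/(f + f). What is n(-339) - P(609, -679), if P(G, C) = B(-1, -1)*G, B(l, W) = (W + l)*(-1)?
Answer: 113701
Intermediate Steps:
n(f) = -2 + f² (n(f) = -3 + (f*f + (f + f)/(f + f)) = -3 + (f² + (2*f)/((2*f))) = -3 + (f² + (2*f)*(1/(2*f))) = -3 + (f² + 1) = -3 + (1 + f²) = -2 + f²)
B(l, W) = -W - l
P(G, C) = 2*G (P(G, C) = (-1*(-1) - 1*(-1))*G = (1 + 1)*G = 2*G)
n(-339) - P(609, -679) = (-2 + (-339)²) - 2*609 = (-2 + 114921) - 1*1218 = 114919 - 1218 = 113701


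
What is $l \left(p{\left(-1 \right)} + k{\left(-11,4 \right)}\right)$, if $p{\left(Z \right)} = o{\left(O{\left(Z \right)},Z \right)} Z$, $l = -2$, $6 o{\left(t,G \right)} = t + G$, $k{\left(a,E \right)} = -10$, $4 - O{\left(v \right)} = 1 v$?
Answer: $\frac{64}{3} \approx 21.333$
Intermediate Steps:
$O{\left(v \right)} = 4 - v$ ($O{\left(v \right)} = 4 - 1 v = 4 - v$)
$o{\left(t,G \right)} = \frac{G}{6} + \frac{t}{6}$ ($o{\left(t,G \right)} = \frac{t + G}{6} = \frac{G + t}{6} = \frac{G}{6} + \frac{t}{6}$)
$p{\left(Z \right)} = \frac{2 Z}{3}$ ($p{\left(Z \right)} = \left(\frac{Z}{6} + \frac{4 - Z}{6}\right) Z = \left(\frac{Z}{6} - \left(- \frac{2}{3} + \frac{Z}{6}\right)\right) Z = \frac{2 Z}{3}$)
$l \left(p{\left(-1 \right)} + k{\left(-11,4 \right)}\right) = - 2 \left(\frac{2}{3} \left(-1\right) - 10\right) = - 2 \left(- \frac{2}{3} - 10\right) = \left(-2\right) \left(- \frac{32}{3}\right) = \frac{64}{3}$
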